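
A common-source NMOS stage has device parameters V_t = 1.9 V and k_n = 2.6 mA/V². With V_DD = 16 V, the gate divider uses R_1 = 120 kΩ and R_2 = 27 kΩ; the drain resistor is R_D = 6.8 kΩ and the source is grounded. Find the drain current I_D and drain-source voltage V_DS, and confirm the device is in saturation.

V_G = V_DD·R_2/(R_1+R_2) = 16×27/147 = 2.94 V. With the source grounded, V_GS = V_G = 2.94 V.
Assume saturation: I_D = (k_n/2)(V_GS − V_t)² = (2.6/2)×(2.94 − 1.9)² = 1.3×1.04² = 1.4 mA.
V_DS = V_DD − I_D·R_D = 16 − 1.4×6.8 = 6.46 V.
Saturation requires V_DS ≥ V_GS − V_t = 1.04 V; 6.46 ≥ 1.04 ✓.

I_D ≈ 1.4 mA, V_DS ≈ 6.5 V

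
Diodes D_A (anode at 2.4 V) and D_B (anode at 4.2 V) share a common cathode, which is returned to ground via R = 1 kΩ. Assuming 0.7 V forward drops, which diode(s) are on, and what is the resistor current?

Assume both conduct. Then node N would need to be at both 2.4−0.7 = 1.7 V and 4.2−0.7 = 3.5 V, which is impossible.
Assume only D_B conducts: V_N = 4.2 − 0.7 = 3.5 V, so I_R = 3.5/1 = 3.5 mA.
Check D_A: its anode-to-cathode voltage is 2.4 − 3.5 = -1.1 V < 0.7 V, so it is off. The assumption is consistent.

Only D_B conducts; I_R ≈ 3.5 mA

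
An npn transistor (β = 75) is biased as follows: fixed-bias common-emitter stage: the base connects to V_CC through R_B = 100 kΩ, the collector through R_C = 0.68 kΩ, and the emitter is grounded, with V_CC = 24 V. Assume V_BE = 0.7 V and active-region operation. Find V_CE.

V_CE ≈ 12 V

Base loop: V_CC = I_B·R_B + V_BE, so I_B = (24 − 0.7)/100 kΩ = 0.233 mA.
In the active region I_C = β·I_B = 75 × 0.233 = 17.5 mA.
Collector loop: V_CE = V_CC − I_C·R_C = 24 − 17.5×0.68 = 12.1 V.
Since V_CE = 12.1 V > V_CE(sat) ≈ 0.2 V, the transistor is in the active region as assumed.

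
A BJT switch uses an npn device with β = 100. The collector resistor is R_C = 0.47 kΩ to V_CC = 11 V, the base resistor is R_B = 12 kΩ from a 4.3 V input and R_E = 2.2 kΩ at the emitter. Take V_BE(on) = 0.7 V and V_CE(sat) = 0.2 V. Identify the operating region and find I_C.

active; I_C ≈ 1.5 mA

Assume active. Base-emitter loop: I_B = (V_BB − V_BE)/(R_B + (β+1)R_E) = (4.3 − 0.7)/(12 + 101×2.2) = 0.0154 mA.
I_C = β·I_B = 100×0.0154 = 1.54 mA.
V_CE = V_CC − I_C·R_C − I_E·R_E = 11 − 1.54×0.47 − 1.55×2.2 = 6.86 V > V_CE(sat), so the active-region assumption holds.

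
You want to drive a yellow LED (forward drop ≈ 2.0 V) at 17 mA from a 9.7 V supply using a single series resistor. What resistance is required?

The resistor drops V_S − V_D = 9.7 − 2.0 = 7.7 V at 17 mA.
R = 7.7 V / 17 mA = 0.453 kΩ.

R ≈ 0.45 kΩ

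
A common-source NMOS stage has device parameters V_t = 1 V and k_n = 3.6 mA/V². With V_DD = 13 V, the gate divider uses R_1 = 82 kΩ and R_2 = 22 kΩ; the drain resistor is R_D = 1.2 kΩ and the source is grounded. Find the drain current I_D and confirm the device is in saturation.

I_D ≈ 5.5 mA

V_G = V_DD·R_2/(R_1+R_2) = 13×22/104 = 2.75 V. With the source grounded, V_GS = V_G = 2.75 V.
Assume saturation: I_D = (k_n/2)(V_GS − V_t)² = (3.6/2)×(2.75 − 1)² = 1.8×1.75² = 5.51 mA.
V_DS = V_DD − I_D·R_D = 13 − 5.51×1.2 = 6.38 V.
Saturation requires V_DS ≥ V_GS − V_t = 1.75 V; 6.38 ≥ 1.75 ✓.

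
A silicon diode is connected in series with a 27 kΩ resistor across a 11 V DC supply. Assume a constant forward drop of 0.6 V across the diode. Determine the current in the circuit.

KVL around the loop: 11 = V_D + I·R = 0.6 + I × 27 kΩ.
So I = (11 − 0.6) / 27 kΩ = 10.4 / 27 = 0.385 mA.

I ≈ 0.39 mA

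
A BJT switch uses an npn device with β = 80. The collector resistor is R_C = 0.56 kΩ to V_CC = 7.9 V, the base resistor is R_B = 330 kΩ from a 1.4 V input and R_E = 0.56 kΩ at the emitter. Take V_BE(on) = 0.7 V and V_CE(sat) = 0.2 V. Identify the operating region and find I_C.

active; I_C ≈ 0.15 mA

Assume active. Base-emitter loop: I_B = (V_BB − V_BE)/(R_B + (β+1)R_E) = (1.4 − 0.7)/(330 + 81×0.56) = 0.00186 mA.
I_C = β·I_B = 80×0.00186 = 0.149 mA.
V_CE = V_CC − I_C·R_C − I_E·R_E = 7.9 − 0.149×0.56 − 0.151×0.56 = 7.73 V > V_CE(sat), so the active-region assumption holds.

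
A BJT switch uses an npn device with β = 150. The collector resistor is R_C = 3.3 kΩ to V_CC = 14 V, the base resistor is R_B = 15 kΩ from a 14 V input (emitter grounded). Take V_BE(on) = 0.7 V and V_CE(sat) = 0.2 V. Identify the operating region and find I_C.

Assume active: I_B = (14 − 0.7)/15 = 0.887 mA, giving I_C = β·I_B = 133 mA.
But then V_CE = 14 − 133×3.3 = -425 V < V_CE(sat) = 0.2 V — impossible in the active region.
So the transistor is saturated. With V_CE = 0.2 V, I_C = (V_CC − 0.2)/R_C = 13.8/3.3 = 4.18 mA.
Check: β·I_B = 133 mA > I_C = 4.18 mA, confirming saturation.

saturation; I_C ≈ 4.2 mA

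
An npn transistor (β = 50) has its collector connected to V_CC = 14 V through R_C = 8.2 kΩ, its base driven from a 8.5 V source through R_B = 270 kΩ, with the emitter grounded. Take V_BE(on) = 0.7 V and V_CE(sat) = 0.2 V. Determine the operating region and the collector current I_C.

active; I_C ≈ 1.4 mA

Assume active. Base-emitter loop: I_B = (V_BB − V_BE)/R_B = (8.5 − 0.7)/270 = 0.0289 mA.
I_C = β·I_B = 50×0.0289 = 1.44 mA.
V_CE = V_CC − I_C·R_C = 14 − 1.44×8.2 = 2.16 V > V_CE(sat), so the active-region assumption holds.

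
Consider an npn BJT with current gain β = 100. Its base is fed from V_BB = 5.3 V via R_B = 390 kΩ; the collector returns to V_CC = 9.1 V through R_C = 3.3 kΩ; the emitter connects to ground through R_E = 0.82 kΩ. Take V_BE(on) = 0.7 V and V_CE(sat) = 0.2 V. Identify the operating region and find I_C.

Assume active. Base-emitter loop: I_B = (V_BB − V_BE)/(R_B + (β+1)R_E) = (5.3 − 0.7)/(390 + 101×0.82) = 0.00973 mA.
I_C = β·I_B = 100×0.00973 = 0.973 mA.
V_CE = V_CC − I_C·R_C − I_E·R_E = 9.1 − 0.973×3.3 − 0.983×0.82 = 5.08 V > V_CE(sat), so the active-region assumption holds.

active; I_C ≈ 0.97 mA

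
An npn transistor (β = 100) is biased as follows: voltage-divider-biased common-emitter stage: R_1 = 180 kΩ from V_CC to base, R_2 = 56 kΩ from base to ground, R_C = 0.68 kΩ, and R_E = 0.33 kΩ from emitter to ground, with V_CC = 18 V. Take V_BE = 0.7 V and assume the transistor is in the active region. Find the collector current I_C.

Thevenize the base divider: V_Th = V_CC·R_2/(R_1+R_2) = 18×56/236 = 4.27 V, R_Th = R_1‖R_2 = 42.7 kΩ.
Base-emitter loop: V_Th = I_B·R_Th + V_BE + (β+1)I_B·R_E, so I_B = (4.27 − 0.7) / (42.7 + 101×0.33) = 0.047 mA.
I_C = β·I_B = 100×0.047 = 4.7 mA, and I_E = (β+1)I_B = 4.74 mA.
V_CE = V_CC − I_C·R_C − I_E·R_E = 18 − 4.7×0.68 − 4.74×0.33 = 13.2 V.
V_CE = 13.2 V > 0.2 V confirms active-region operation.

I_C ≈ 4.7 mA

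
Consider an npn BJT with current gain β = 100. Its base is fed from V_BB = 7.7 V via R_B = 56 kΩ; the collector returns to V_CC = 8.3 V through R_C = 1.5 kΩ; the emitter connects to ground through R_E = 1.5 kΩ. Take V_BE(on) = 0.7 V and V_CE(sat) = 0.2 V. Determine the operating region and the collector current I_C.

saturation; I_C ≈ 2.7 mA

Assume active: I_B = (7.7 − 0.7)/(56 + 101×1.5) = 0.0337 mA, I_C = β·I_B = 3.37 mA.
Then V_CE = 8.3 − 3.37×1.5 − 3.41×1.5 = -1.87 V < 0.2 V — the active assumption fails.
Re-solve with V_CE = 0.2 V. KCL at the emitter: V_E/R_E = (V_BB−0.7−V_E)/R_B + (V_CC−0.2−V_E)/R_C, giving V_E = 4.09 V.
I_C = (V_CC − 0.2 − V_E)/R_C = (8.1 − 4.09)/1.5 = 2.67 mA.
Check: I_B = (7 − 4.09)/56 = 0.052 mA, and β·I_B = 5.2 mA > I_C, confirming saturation.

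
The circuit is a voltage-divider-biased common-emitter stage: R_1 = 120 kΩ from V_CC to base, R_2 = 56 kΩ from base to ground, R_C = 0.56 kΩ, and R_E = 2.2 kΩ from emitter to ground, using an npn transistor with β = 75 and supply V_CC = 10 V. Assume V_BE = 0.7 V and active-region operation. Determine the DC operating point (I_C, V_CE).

I_C ≈ 0.91 mA, V_CE ≈ 7.5 V

Thevenize the base divider: V_Th = V_CC·R_2/(R_1+R_2) = 10×56/176 = 3.18 V, R_Th = R_1‖R_2 = 38.2 kΩ.
Base-emitter loop: V_Th = I_B·R_Th + V_BE + (β+1)I_B·R_E, so I_B = (3.18 − 0.7) / (38.2 + 76×2.2) = 0.0121 mA.
I_C = β·I_B = 75×0.0121 = 0.906 mA, and I_E = (β+1)I_B = 0.918 mA.
V_CE = V_CC − I_C·R_C − I_E·R_E = 10 − 0.906×0.56 − 0.918×2.2 = 7.47 V.
V_CE = 7.47 V > 0.2 V confirms active-region operation.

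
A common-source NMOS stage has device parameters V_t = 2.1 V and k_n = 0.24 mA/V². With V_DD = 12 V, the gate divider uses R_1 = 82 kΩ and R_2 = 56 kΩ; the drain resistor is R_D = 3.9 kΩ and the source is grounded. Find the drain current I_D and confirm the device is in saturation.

V_G = V_DD·R_2/(R_1+R_2) = 12×56/138 = 4.87 V. With the source grounded, V_GS = V_G = 4.87 V.
Assume saturation: I_D = (k_n/2)(V_GS − V_t)² = (0.24/2)×(4.87 − 2.1)² = 0.12×2.77² = 0.92 mA.
V_DS = V_DD − I_D·R_D = 12 − 0.92×3.9 = 8.41 V.
Saturation requires V_DS ≥ V_GS − V_t = 2.77 V; 8.41 ≥ 2.77 ✓.

I_D ≈ 0.92 mA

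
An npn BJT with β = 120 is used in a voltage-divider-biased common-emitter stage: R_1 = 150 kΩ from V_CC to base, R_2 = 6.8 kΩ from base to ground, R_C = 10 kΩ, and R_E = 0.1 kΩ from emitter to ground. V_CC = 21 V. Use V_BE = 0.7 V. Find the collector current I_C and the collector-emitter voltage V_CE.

Thevenize the base divider: V_Th = V_CC·R_2/(R_1+R_2) = 21×6.8/157 = 0.911 V, R_Th = R_1‖R_2 = 6.51 kΩ.
Base-emitter loop: V_Th = I_B·R_Th + V_BE + (β+1)I_B·R_E, so I_B = (0.911 − 0.7) / (6.51 + 121×0.1) = 0.0113 mA.
I_C = β·I_B = 120×0.0113 = 1.36 mA, and I_E = (β+1)I_B = 1.37 mA.
V_CE = V_CC − I_C·R_C − I_E·R_E = 21 − 1.36×10 − 1.37×0.1 = 7.27 V.
V_CE = 7.27 V > 0.2 V confirms active-region operation.

I_C ≈ 1.4 mA, V_CE ≈ 7.3 V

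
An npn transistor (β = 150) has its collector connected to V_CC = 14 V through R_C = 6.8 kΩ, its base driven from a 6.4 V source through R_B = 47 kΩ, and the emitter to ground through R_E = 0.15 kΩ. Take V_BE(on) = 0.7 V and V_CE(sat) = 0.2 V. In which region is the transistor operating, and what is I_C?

saturation; I_C ≈ 2 mA

Assume active: I_B = (6.4 − 0.7)/(47 + 151×0.15) = 0.0818 mA, I_C = β·I_B = 12.3 mA.
Then V_CE = 14 − 12.3×6.8 − 12.4×0.15 = -71.3 V < 0.2 V — the active assumption fails.
Re-solve with V_CE = 0.2 V. KCL at the emitter: V_E/R_E = (V_BB−0.7−V_E)/R_B + (V_CC−0.2−V_E)/R_C, giving V_E = 0.315 V.
I_C = (V_CC − 0.2 − V_E)/R_C = (13.8 − 0.315)/6.8 = 1.98 mA.
Check: I_B = (5.7 − 0.315)/47 = 0.115 mA, and β·I_B = 17.2 mA > I_C, confirming saturation.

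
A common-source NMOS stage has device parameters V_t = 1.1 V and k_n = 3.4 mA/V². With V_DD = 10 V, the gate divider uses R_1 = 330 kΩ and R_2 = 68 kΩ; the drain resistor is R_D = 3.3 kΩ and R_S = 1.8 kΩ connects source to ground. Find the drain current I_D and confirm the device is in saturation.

I_D ≈ 0.17 mA

V_G = V_DD·R_2/(R_1+R_2) = 10×68/398 = 1.71 V.
Assume saturation: I_D = (k_n/2)(V_GS − V_t)² with V_GS = V_G − I_D·R_S = 1.71 − 1.8·I_D.
Substituting gives 5.51·I_D² − 4.72·I_D + 0.63 = 0, with roots I_D = 0.165 or 0.693 mA.
The root I_D = 0.693 mA gives V_GS = 0.462 V ≤ V_t, so take I_D = 0.165 mA.
Then V_GS = 1.41 V and V_DS = V_DD − I_D(R_D+R_S) = 10 − 0.165×5.1 = 9.16 V.
Saturation requires V_DS ≥ V_GS − V_t = 0.312 V; 9.16 ≥ 0.312 ✓.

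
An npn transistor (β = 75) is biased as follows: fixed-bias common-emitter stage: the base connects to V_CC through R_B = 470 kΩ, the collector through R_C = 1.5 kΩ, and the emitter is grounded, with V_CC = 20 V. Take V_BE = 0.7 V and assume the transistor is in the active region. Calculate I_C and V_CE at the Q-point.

I_C ≈ 3.1 mA, V_CE ≈ 15 V

Base loop: V_CC = I_B·R_B + V_BE, so I_B = (20 − 0.7)/470 kΩ = 0.0411 mA.
In the active region I_C = β·I_B = 75 × 0.0411 = 3.08 mA.
Collector loop: V_CE = V_CC − I_C·R_C = 20 − 3.08×1.5 = 15.4 V.
Since V_CE = 15.4 V > V_CE(sat) ≈ 0.2 V, the transistor is in the active region as assumed.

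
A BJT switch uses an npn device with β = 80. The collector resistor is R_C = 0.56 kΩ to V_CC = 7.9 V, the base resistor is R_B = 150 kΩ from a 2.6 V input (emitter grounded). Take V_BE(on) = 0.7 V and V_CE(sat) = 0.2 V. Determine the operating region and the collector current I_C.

Assume active. Base-emitter loop: I_B = (V_BB − V_BE)/R_B = (2.6 − 0.7)/150 = 0.0127 mA.
I_C = β·I_B = 80×0.0127 = 1.01 mA.
V_CE = V_CC − I_C·R_C = 7.9 − 1.01×0.56 = 7.33 V > V_CE(sat), so the active-region assumption holds.

active; I_C ≈ 1 mA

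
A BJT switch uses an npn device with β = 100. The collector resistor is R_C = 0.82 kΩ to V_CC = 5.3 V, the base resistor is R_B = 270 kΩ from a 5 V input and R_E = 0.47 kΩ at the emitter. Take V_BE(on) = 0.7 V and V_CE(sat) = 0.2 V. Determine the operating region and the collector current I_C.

Assume active. Base-emitter loop: I_B = (V_BB − V_BE)/(R_B + (β+1)R_E) = (5 − 0.7)/(270 + 101×0.47) = 0.0135 mA.
I_C = β·I_B = 100×0.0135 = 1.35 mA.
V_CE = V_CC − I_C·R_C − I_E·R_E = 5.3 − 1.35×0.82 − 1.37×0.47 = 3.55 V > V_CE(sat), so the active-region assumption holds.

active; I_C ≈ 1.4 mA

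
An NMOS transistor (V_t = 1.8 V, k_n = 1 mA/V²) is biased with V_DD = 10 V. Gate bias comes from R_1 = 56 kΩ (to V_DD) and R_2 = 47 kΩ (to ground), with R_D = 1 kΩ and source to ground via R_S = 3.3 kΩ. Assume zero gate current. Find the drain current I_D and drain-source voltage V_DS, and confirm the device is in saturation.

V_G = V_DD·R_2/(R_1+R_2) = 10×47/103 = 4.56 V.
Assume saturation: I_D = (k_n/2)(V_GS − V_t)² with V_GS = V_G − I_D·R_S = 4.56 − 3.3·I_D.
Substituting gives 5.44·I_D² − 10.1·I_D + 3.82 = 0, with roots I_D = 0.526 or 1.33 mA.
The root I_D = 1.33 mA gives V_GS = 0.168 V ≤ V_t, so take I_D = 0.526 mA.
Then V_GS = 2.83 V and V_DS = V_DD − I_D(R_D+R_S) = 10 − 0.526×4.3 = 7.74 V.
Saturation requires V_DS ≥ V_GS − V_t = 1.03 V; 7.74 ≥ 1.03 ✓.

I_D ≈ 0.53 mA, V_DS ≈ 7.7 V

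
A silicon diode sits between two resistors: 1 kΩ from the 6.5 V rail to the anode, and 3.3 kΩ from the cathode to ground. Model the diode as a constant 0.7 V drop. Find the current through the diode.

The two resistors are in series with the diode, so KVL gives 6.5 = I·1 + 0.7 + I·3.3.
I = (6.5 − 0.7) / (1 + 3.3) kΩ = 5.8 / 4.3 = 1.35 mA.

I ≈ 1.3 mA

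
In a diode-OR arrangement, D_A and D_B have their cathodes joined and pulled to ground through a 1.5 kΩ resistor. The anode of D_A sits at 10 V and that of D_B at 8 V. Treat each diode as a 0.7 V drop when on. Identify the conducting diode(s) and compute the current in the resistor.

Assume both conduct. Then node N would need to be at both 10−0.7 = 9.3 V and 8−0.7 = 7.3 V, which is impossible.
Assume only D_A conducts: V_N = 10 − 0.7 = 9.3 V, so I_R = 9.3/1.5 = 6.2 mA.
Check D_B: its anode-to-cathode voltage is 8 − 9.3 = -1.3 V < 0.7 V, so it is off. The assumption is consistent.

Only D_A conducts; I_R ≈ 6.2 mA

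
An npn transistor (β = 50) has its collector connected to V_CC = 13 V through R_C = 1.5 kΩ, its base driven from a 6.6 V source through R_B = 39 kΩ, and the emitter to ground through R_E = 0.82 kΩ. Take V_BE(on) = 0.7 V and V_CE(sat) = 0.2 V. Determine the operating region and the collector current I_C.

Assume active. Base-emitter loop: I_B = (V_BB − V_BE)/(R_B + (β+1)R_E) = (6.6 − 0.7)/(39 + 51×0.82) = 0.073 mA.
I_C = β·I_B = 50×0.073 = 3.65 mA.
V_CE = V_CC − I_C·R_C − I_E·R_E = 13 − 3.65×1.5 − 3.72×0.82 = 4.47 V > V_CE(sat), so the active-region assumption holds.

active; I_C ≈ 3.7 mA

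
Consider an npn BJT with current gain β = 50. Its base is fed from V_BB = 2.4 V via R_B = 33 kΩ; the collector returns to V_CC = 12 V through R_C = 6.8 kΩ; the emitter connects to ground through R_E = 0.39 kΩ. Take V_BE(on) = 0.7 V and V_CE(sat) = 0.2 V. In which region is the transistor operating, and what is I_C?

active; I_C ≈ 1.6 mA

Assume active. Base-emitter loop: I_B = (V_BB − V_BE)/(R_B + (β+1)R_E) = (2.4 − 0.7)/(33 + 51×0.39) = 0.0321 mA.
I_C = β·I_B = 50×0.0321 = 1.61 mA.
V_CE = V_CC − I_C·R_C − I_E·R_E = 12 − 1.61×6.8 − 1.64×0.39 = 0.432 V > V_CE(sat), so the active-region assumption holds.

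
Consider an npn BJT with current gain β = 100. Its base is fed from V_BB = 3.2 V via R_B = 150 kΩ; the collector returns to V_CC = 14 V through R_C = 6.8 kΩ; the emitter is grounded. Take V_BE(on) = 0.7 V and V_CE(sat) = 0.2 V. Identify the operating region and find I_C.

active; I_C ≈ 1.7 mA

Assume active. Base-emitter loop: I_B = (V_BB − V_BE)/R_B = (3.2 − 0.7)/150 = 0.0167 mA.
I_C = β·I_B = 100×0.0167 = 1.67 mA.
V_CE = V_CC − I_C·R_C = 14 − 1.67×6.8 = 2.67 V > V_CE(sat), so the active-region assumption holds.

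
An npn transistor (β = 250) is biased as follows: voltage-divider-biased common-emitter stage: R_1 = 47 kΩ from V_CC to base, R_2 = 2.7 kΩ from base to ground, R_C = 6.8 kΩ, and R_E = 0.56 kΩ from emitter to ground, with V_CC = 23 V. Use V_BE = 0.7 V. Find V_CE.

Thevenize the base divider: V_Th = V_CC·R_2/(R_1+R_2) = 23×2.7/49.7 = 1.25 V, R_Th = R_1‖R_2 = 2.55 kΩ.
Base-emitter loop: V_Th = I_B·R_Th + V_BE + (β+1)I_B·R_E, so I_B = (1.25 − 0.7) / (2.55 + 251×0.56) = 0.00384 mA.
I_C = β·I_B = 250×0.00384 = 0.96 mA, and I_E = (β+1)I_B = 0.964 mA.
V_CE = V_CC − I_C·R_C − I_E·R_E = 23 − 0.96×6.8 − 0.964×0.56 = 15.9 V.
V_CE = 15.9 V > 0.2 V confirms active-region operation.

V_CE ≈ 16 V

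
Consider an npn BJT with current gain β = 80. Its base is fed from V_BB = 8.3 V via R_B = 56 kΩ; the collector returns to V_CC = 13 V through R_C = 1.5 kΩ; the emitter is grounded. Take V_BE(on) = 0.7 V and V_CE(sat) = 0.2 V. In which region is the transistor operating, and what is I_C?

Assume active: I_B = (8.3 − 0.7)/56 = 0.136 mA, giving I_C = β·I_B = 10.9 mA.
But then V_CE = 13 − 10.9×1.5 = -3.29 V < V_CE(sat) = 0.2 V — impossible in the active region.
So the transistor is saturated. With V_CE = 0.2 V, I_C = (V_CC − 0.2)/R_C = 12.8/1.5 = 8.53 mA.
Check: β·I_B = 10.9 mA > I_C = 8.53 mA, confirming saturation.

saturation; I_C ≈ 8.5 mA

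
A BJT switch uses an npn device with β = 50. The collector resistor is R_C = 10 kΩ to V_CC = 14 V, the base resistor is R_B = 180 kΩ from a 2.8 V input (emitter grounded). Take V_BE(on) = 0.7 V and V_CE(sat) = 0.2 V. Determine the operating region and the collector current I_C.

Assume active. Base-emitter loop: I_B = (V_BB − V_BE)/R_B = (2.8 − 0.7)/180 = 0.0117 mA.
I_C = β·I_B = 50×0.0117 = 0.583 mA.
V_CE = V_CC − I_C·R_C = 14 − 0.583×10 = 8.17 V > V_CE(sat), so the active-region assumption holds.

active; I_C ≈ 0.58 mA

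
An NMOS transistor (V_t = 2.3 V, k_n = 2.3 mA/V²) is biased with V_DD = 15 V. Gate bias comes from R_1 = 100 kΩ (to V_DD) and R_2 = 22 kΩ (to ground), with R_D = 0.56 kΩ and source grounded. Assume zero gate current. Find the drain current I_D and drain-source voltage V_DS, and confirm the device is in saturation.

V_G = V_DD·R_2/(R_1+R_2) = 15×22/122 = 2.7 V. With the source grounded, V_GS = V_G = 2.7 V.
Assume saturation: I_D = (k_n/2)(V_GS − V_t)² = (2.3/2)×(2.7 − 2.3)² = 1.15×0.405² = 0.189 mA.
V_DS = V_DD − I_D·R_D = 15 − 0.189×0.56 = 14.9 V.
Saturation requires V_DS ≥ V_GS − V_t = 0.405 V; 14.9 ≥ 0.405 ✓.

I_D ≈ 0.19 mA, V_DS ≈ 15 V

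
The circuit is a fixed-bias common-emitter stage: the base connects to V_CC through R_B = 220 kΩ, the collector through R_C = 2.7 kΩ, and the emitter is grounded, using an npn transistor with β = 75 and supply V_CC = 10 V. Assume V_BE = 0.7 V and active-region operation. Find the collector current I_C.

I_C ≈ 3.2 mA

Base loop: V_CC = I_B·R_B + V_BE, so I_B = (10 − 0.7)/220 kΩ = 0.0423 mA.
In the active region I_C = β·I_B = 75 × 0.0423 = 3.17 mA.
Collector loop: V_CE = V_CC − I_C·R_C = 10 − 3.17×2.7 = 1.44 V.
Since V_CE = 1.44 V > V_CE(sat) ≈ 0.2 V, the transistor is in the active region as assumed.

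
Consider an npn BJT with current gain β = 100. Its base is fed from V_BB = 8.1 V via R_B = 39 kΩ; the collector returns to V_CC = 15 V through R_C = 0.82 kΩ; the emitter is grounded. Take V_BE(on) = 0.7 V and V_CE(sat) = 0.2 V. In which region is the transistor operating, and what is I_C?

Assume active: I_B = (8.1 − 0.7)/39 = 0.19 mA, giving I_C = β·I_B = 19 mA.
But then V_CE = 15 − 19×0.82 = -0.559 V < V_CE(sat) = 0.2 V — impossible in the active region.
So the transistor is saturated. With V_CE = 0.2 V, I_C = (V_CC − 0.2)/R_C = 14.8/0.82 = 18 mA.
Check: β·I_B = 19 mA > I_C = 18 mA, confirming saturation.

saturation; I_C ≈ 18 mA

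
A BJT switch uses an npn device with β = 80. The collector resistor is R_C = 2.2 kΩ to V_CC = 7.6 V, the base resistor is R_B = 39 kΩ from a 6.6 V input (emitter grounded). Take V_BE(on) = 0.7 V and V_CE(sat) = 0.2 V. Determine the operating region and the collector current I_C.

saturation; I_C ≈ 3.4 mA

Assume active: I_B = (6.6 − 0.7)/39 = 0.151 mA, giving I_C = β·I_B = 12.1 mA.
But then V_CE = 7.6 − 12.1×2.2 = -19 V < V_CE(sat) = 0.2 V — impossible in the active region.
So the transistor is saturated. With V_CE = 0.2 V, I_C = (V_CC − 0.2)/R_C = 7.4/2.2 = 3.36 mA.
Check: β·I_B = 12.1 mA > I_C = 3.36 mA, confirming saturation.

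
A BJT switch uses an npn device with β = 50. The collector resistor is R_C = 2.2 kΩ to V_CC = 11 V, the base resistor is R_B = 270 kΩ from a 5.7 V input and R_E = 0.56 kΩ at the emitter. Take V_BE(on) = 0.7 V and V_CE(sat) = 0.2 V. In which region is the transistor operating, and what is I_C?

active; I_C ≈ 0.84 mA

Assume active. Base-emitter loop: I_B = (V_BB − V_BE)/(R_B + (β+1)R_E) = (5.7 − 0.7)/(270 + 51×0.56) = 0.0167 mA.
I_C = β·I_B = 50×0.0167 = 0.837 mA.
V_CE = V_CC − I_C·R_C − I_E·R_E = 11 − 0.837×2.2 − 0.854×0.56 = 8.68 V > V_CE(sat), so the active-region assumption holds.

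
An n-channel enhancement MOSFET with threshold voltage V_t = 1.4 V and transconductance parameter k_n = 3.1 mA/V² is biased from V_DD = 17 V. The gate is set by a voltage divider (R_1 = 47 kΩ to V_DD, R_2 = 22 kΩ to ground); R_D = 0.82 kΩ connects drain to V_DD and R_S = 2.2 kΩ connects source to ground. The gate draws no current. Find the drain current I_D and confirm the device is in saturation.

V_G = V_DD·R_2/(R_1+R_2) = 17×22/69 = 5.42 V.
Assume saturation: I_D = (k_n/2)(V_GS − V_t)² with V_GS = V_G − I_D·R_S = 5.42 − 2.2·I_D.
Substituting gives 7.5·I_D² − 28.4·I_D + 25.1 = 0, with roots I_D = 1.4 or 2.39 mA.
The root I_D = 2.39 mA gives V_GS = 0.158 V ≤ V_t, so take I_D = 1.4 mA.
Then V_GS = 2.35 V and V_DS = V_DD − I_D(R_D+R_S) = 17 − 1.4×3.02 = 12.8 V.
Saturation requires V_DS ≥ V_GS − V_t = 0.949 V; 12.8 ≥ 0.949 ✓.

I_D ≈ 1.4 mA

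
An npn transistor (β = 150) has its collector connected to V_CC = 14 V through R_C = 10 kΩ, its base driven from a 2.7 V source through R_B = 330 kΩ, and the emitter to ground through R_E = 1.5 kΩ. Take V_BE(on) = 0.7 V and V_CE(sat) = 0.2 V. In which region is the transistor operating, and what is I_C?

Assume active. Base-emitter loop: I_B = (V_BB − V_BE)/(R_B + (β+1)R_E) = (2.7 − 0.7)/(330 + 151×1.5) = 0.00359 mA.
I_C = β·I_B = 150×0.00359 = 0.539 mA.
V_CE = V_CC − I_C·R_C − I_E·R_E = 14 − 0.539×10 − 0.543×1.5 = 7.8 V > V_CE(sat), so the active-region assumption holds.

active; I_C ≈ 0.54 mA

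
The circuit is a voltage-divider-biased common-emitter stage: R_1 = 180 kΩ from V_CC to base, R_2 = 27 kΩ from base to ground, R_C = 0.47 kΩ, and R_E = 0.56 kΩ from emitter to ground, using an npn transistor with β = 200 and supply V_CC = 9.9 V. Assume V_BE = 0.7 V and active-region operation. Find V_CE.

Thevenize the base divider: V_Th = V_CC·R_2/(R_1+R_2) = 9.9×27/207 = 1.29 V, R_Th = R_1‖R_2 = 23.5 kΩ.
Base-emitter loop: V_Th = I_B·R_Th + V_BE + (β+1)I_B·R_E, so I_B = (1.29 − 0.7) / (23.5 + 201×0.56) = 0.00435 mA.
I_C = β·I_B = 200×0.00435 = 0.869 mA, and I_E = (β+1)I_B = 0.874 mA.
V_CE = V_CC − I_C·R_C − I_E·R_E = 9.9 − 0.869×0.47 − 0.874×0.56 = 9 V.
V_CE = 9 V > 0.2 V confirms active-region operation.

V_CE ≈ 9 V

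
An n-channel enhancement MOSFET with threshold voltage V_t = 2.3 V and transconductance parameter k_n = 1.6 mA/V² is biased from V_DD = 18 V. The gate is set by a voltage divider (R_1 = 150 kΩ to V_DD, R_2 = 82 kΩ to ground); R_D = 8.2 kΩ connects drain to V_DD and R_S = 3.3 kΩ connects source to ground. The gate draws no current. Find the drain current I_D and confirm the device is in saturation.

V_G = V_DD·R_2/(R_1+R_2) = 18×82/232 = 6.36 V.
Assume saturation: I_D = (k_n/2)(V_GS − V_t)² with V_GS = V_G − I_D·R_S = 6.36 − 3.3·I_D.
Substituting gives 8.71·I_D² − 22.4·I_D + 13.2 = 0, with roots I_D = 0.908 or 1.67 mA.
The root I_D = 1.67 mA gives V_GS = 0.856 V ≤ V_t, so take I_D = 0.908 mA.
Then V_GS = 3.37 V and V_DS = V_DD − I_D(R_D+R_S) = 18 − 0.908×11.5 = 7.56 V.
Saturation requires V_DS ≥ V_GS − V_t = 1.07 V; 7.56 ≥ 1.07 ✓.

I_D ≈ 0.91 mA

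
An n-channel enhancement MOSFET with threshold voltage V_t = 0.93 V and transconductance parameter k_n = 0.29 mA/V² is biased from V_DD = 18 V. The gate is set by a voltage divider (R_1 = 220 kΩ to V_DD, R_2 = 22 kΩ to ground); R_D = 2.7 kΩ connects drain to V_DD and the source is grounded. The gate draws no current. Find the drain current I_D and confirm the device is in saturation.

I_D ≈ 0.072 mA

V_G = V_DD·R_2/(R_1+R_2) = 18×22/242 = 1.64 V. With the source grounded, V_GS = V_G = 1.64 V.
Assume saturation: I_D = (k_n/2)(V_GS − V_t)² = (0.29/2)×(1.64 − 0.93)² = 0.145×0.706² = 0.0723 mA.
V_DS = V_DD − I_D·R_D = 18 − 0.0723×2.7 = 17.8 V.
Saturation requires V_DS ≥ V_GS − V_t = 0.706 V; 17.8 ≥ 0.706 ✓.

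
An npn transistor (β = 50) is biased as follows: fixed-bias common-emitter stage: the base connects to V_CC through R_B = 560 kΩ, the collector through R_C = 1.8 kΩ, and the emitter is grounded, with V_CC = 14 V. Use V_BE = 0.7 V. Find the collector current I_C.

I_C ≈ 1.2 mA

Base loop: V_CC = I_B·R_B + V_BE, so I_B = (14 − 0.7)/560 kΩ = 0.0238 mA.
In the active region I_C = β·I_B = 50 × 0.0238 = 1.19 mA.
Collector loop: V_CE = V_CC − I_C·R_C = 14 − 1.19×1.8 = 11.9 V.
Since V_CE = 11.9 V > V_CE(sat) ≈ 0.2 V, the transistor is in the active region as assumed.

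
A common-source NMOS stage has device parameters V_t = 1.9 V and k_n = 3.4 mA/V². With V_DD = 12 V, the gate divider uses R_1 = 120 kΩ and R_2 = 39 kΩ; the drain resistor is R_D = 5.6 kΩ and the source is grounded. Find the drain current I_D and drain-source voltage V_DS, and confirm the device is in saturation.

I_D ≈ 1.9 mA, V_DS ≈ 1.6 V

V_G = V_DD·R_2/(R_1+R_2) = 12×39/159 = 2.94 V. With the source grounded, V_GS = V_G = 2.94 V.
Assume saturation: I_D = (k_n/2)(V_GS − V_t)² = (3.4/2)×(2.94 − 1.9)² = 1.7×1.04² = 1.85 mA.
V_DS = V_DD − I_D·R_D = 12 − 1.85×5.6 = 1.64 V.
Saturation requires V_DS ≥ V_GS − V_t = 1.04 V; 1.64 ≥ 1.04 ✓.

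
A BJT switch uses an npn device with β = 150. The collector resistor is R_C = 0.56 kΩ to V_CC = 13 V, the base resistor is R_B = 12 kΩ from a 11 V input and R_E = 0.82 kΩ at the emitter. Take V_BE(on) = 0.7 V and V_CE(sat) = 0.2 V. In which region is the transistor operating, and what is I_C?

saturation; I_C ≈ 9.1 mA

Assume active: I_B = (11 − 0.7)/(12 + 151×0.82) = 0.0758 mA, I_C = β·I_B = 11.4 mA.
Then V_CE = 13 − 11.4×0.56 − 11.5×0.82 = -2.76 V < 0.2 V — the active assumption fails.
Re-solve with V_CE = 0.2 V. KCL at the emitter: V_E/R_E = (V_BB−0.7−V_E)/R_B + (V_CC−0.2−V_E)/R_C, giving V_E = 7.68 V.
I_C = (V_CC − 0.2 − V_E)/R_C = (12.8 − 7.68)/0.56 = 9.15 mA.
Check: I_B = (10.3 − 7.68)/12 = 0.218 mA, and β·I_B = 32.8 mA > I_C, confirming saturation.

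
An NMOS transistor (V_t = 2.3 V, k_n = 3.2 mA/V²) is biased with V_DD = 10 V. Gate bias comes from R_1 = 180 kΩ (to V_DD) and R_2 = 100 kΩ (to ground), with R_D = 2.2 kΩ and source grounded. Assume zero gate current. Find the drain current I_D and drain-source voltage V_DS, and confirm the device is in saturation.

I_D ≈ 2.6 mA, V_DS ≈ 4.3 V

V_G = V_DD·R_2/(R_1+R_2) = 10×100/280 = 3.57 V. With the source grounded, V_GS = V_G = 3.57 V.
Assume saturation: I_D = (k_n/2)(V_GS − V_t)² = (3.2/2)×(3.57 − 2.3)² = 1.6×1.27² = 2.59 mA.
V_DS = V_DD − I_D·R_D = 10 − 2.59×2.2 = 4.31 V.
Saturation requires V_DS ≥ V_GS − V_t = 1.27 V; 4.31 ≥ 1.27 ✓.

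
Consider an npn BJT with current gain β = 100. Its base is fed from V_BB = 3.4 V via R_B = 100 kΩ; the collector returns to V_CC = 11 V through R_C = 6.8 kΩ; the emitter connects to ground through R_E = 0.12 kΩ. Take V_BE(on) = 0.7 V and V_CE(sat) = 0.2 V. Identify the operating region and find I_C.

saturation; I_C ≈ 1.6 mA

Assume active: I_B = (3.4 − 0.7)/(100 + 101×0.12) = 0.0241 mA, I_C = β·I_B = 2.41 mA.
Then V_CE = 11 − 2.41×6.8 − 2.43×0.12 = -5.67 V < 0.2 V — the active assumption fails.
Re-solve with V_CE = 0.2 V. KCL at the emitter: V_E/R_E = (V_BB−0.7−V_E)/R_B + (V_CC−0.2−V_E)/R_C, giving V_E = 0.19 V.
I_C = (V_CC − 0.2 − V_E)/R_C = (10.8 − 0.19)/6.8 = 1.56 mA.
Check: I_B = (2.7 − 0.19)/100 = 0.0251 mA, and β·I_B = 2.51 mA > I_C, confirming saturation.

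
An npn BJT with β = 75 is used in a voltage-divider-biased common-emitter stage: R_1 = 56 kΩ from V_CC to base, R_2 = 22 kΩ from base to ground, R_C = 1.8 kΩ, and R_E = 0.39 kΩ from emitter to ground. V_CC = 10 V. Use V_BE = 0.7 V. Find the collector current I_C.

I_C ≈ 3.5 mA

Thevenize the base divider: V_Th = V_CC·R_2/(R_1+R_2) = 10×22/78 = 2.82 V, R_Th = R_1‖R_2 = 15.8 kΩ.
Base-emitter loop: V_Th = I_B·R_Th + V_BE + (β+1)I_B·R_E, so I_B = (2.82 − 0.7) / (15.8 + 76×0.39) = 0.0467 mA.
I_C = β·I_B = 75×0.0467 = 3.5 mA, and I_E = (β+1)I_B = 3.55 mA.
V_CE = V_CC − I_C·R_C − I_E·R_E = 10 − 3.5×1.8 − 3.55×0.39 = 2.32 V.
V_CE = 2.32 V > 0.2 V confirms active-region operation.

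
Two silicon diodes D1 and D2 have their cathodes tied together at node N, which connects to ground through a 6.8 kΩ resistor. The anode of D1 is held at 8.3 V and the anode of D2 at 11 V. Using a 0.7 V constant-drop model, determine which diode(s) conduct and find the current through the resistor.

Only D2 conducts; I_R ≈ 1.5 mA

Assume both conduct. Then node N would need to be at both 8.3−0.7 = 7.6 V and 11−0.7 = 10.3 V, which is impossible.
Assume only D2 conducts: V_N = 11 − 0.7 = 10.3 V, so I_R = 10.3/6.8 = 1.51 mA.
Check D1: its anode-to-cathode voltage is 8.3 − 10.3 = -2 V < 0.7 V, so it is off. The assumption is consistent.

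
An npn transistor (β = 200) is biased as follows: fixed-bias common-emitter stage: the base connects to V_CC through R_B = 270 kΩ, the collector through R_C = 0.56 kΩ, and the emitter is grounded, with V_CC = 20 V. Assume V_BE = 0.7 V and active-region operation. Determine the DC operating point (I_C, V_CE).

I_C ≈ 14 mA, V_CE ≈ 12 V

Base loop: V_CC = I_B·R_B + V_BE, so I_B = (20 − 0.7)/270 kΩ = 0.0715 mA.
In the active region I_C = β·I_B = 200 × 0.0715 = 14.3 mA.
Collector loop: V_CE = V_CC − I_C·R_C = 20 − 14.3×0.56 = 12 V.
Since V_CE = 12 V > V_CE(sat) ≈ 0.2 V, the transistor is in the active region as assumed.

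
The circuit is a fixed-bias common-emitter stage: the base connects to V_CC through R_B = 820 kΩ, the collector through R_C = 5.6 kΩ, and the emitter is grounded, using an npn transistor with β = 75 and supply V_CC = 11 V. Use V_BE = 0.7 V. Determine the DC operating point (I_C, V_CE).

Base loop: V_CC = I_B·R_B + V_BE, so I_B = (11 − 0.7)/820 kΩ = 0.0126 mA.
In the active region I_C = β·I_B = 75 × 0.0126 = 0.942 mA.
Collector loop: V_CE = V_CC − I_C·R_C = 11 − 0.942×5.6 = 5.72 V.
Since V_CE = 5.72 V > V_CE(sat) ≈ 0.2 V, the transistor is in the active region as assumed.

I_C ≈ 0.94 mA, V_CE ≈ 5.7 V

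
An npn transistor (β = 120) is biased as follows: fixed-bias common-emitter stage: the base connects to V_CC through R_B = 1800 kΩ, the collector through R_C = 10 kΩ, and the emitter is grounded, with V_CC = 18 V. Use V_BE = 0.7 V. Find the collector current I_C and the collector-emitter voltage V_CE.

I_C ≈ 1.2 mA, V_CE ≈ 6.5 V

Base loop: V_CC = I_B·R_B + V_BE, so I_B = (18 − 0.7)/1800 kΩ = 0.00961 mA.
In the active region I_C = β·I_B = 120 × 0.00961 = 1.15 mA.
Collector loop: V_CE = V_CC − I_C·R_C = 18 − 1.15×10 = 6.47 V.
Since V_CE = 6.47 V > V_CE(sat) ≈ 0.2 V, the transistor is in the active region as assumed.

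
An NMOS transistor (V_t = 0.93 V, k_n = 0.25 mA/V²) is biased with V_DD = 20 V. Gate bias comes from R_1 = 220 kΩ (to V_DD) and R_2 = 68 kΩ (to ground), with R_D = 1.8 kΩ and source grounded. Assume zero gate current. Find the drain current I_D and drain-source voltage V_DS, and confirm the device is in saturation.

V_G = V_DD·R_2/(R_1+R_2) = 20×68/288 = 4.72 V. With the source grounded, V_GS = V_G = 4.72 V.
Assume saturation: I_D = (k_n/2)(V_GS − V_t)² = (0.25/2)×(4.72 − 0.93)² = 0.125×3.79² = 1.8 mA.
V_DS = V_DD − I_D·R_D = 20 − 1.8×1.8 = 16.8 V.
Saturation requires V_DS ≥ V_GS − V_t = 3.79 V; 16.8 ≥ 3.79 ✓.

I_D ≈ 1.8 mA, V_DS ≈ 17 V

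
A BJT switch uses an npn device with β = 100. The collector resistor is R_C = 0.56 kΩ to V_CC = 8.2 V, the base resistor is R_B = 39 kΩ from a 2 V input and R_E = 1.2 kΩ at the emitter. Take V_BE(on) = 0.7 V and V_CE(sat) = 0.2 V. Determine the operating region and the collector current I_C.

Assume active. Base-emitter loop: I_B = (V_BB − V_BE)/(R_B + (β+1)R_E) = (2 − 0.7)/(39 + 101×1.2) = 0.00811 mA.
I_C = β·I_B = 100×0.00811 = 0.811 mA.
V_CE = V_CC − I_C·R_C − I_E·R_E = 8.2 − 0.811×0.56 − 0.82×1.2 = 6.76 V > V_CE(sat), so the active-region assumption holds.

active; I_C ≈ 0.81 mA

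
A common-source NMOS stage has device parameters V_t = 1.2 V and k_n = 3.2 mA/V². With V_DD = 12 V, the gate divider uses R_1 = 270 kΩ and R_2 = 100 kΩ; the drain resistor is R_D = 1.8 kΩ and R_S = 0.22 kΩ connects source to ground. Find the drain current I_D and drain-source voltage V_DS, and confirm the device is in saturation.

I_D ≈ 3 mA, V_DS ≈ 5.9 V

V_G = V_DD·R_2/(R_1+R_2) = 12×100/370 = 3.24 V.
Assume saturation: I_D = (k_n/2)(V_GS − V_t)² with V_GS = V_G − I_D·R_S = 3.24 − 0.22·I_D.
Substituting gives 0.0774·I_D² − 2.44·I_D + 6.68 = 0, with roots I_D = 3.03 or 28.5 mA.
The root I_D = 28.5 mA gives V_GS = -3.02 V ≤ V_t, so take I_D = 3.03 mA.
Then V_GS = 2.58 V and V_DS = V_DD − I_D(R_D+R_S) = 12 − 3.03×2.02 = 5.88 V.
Saturation requires V_DS ≥ V_GS − V_t = 1.38 V; 5.88 ≥ 1.38 ✓.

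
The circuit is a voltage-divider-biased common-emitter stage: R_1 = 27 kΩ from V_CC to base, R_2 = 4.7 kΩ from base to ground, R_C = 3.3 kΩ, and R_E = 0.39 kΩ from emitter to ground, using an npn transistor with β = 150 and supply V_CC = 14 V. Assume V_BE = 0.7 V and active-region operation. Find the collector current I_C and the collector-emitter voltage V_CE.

Thevenize the base divider: V_Th = V_CC·R_2/(R_1+R_2) = 14×4.7/31.7 = 2.08 V, R_Th = R_1‖R_2 = 4 kΩ.
Base-emitter loop: V_Th = I_B·R_Th + V_BE + (β+1)I_B·R_E, so I_B = (2.08 − 0.7) / (4 + 151×0.39) = 0.0219 mA.
I_C = β·I_B = 150×0.0219 = 3.28 mA, and I_E = (β+1)I_B = 3.3 mA.
V_CE = V_CC − I_C·R_C − I_E·R_E = 14 − 3.28×3.3 − 3.3×0.39 = 1.88 V.
V_CE = 1.88 V > 0.2 V confirms active-region operation.

I_C ≈ 3.3 mA, V_CE ≈ 1.9 V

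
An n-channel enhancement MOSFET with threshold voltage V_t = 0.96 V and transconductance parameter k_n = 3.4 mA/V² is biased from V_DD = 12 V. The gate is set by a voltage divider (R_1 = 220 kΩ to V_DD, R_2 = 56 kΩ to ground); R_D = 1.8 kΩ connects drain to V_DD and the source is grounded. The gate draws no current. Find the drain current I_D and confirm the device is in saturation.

I_D ≈ 3.7 mA

V_G = V_DD·R_2/(R_1+R_2) = 12×56/276 = 2.43 V. With the source grounded, V_GS = V_G = 2.43 V.
Assume saturation: I_D = (k_n/2)(V_GS − V_t)² = (3.4/2)×(2.43 − 0.96)² = 1.7×1.47² = 3.7 mA.
V_DS = V_DD − I_D·R_D = 12 − 3.7×1.8 = 5.34 V.
Saturation requires V_DS ≥ V_GS − V_t = 1.47 V; 5.34 ≥ 1.47 ✓.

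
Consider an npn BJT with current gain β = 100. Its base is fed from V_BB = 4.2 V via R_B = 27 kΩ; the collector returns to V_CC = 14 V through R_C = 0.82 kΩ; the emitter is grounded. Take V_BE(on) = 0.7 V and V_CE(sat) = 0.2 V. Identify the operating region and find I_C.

Assume active. Base-emitter loop: I_B = (V_BB − V_BE)/R_B = (4.2 − 0.7)/27 = 0.13 mA.
I_C = β·I_B = 100×0.13 = 13 mA.
V_CE = V_CC − I_C·R_C = 14 − 13×0.82 = 3.37 V > V_CE(sat), so the active-region assumption holds.

active; I_C ≈ 13 mA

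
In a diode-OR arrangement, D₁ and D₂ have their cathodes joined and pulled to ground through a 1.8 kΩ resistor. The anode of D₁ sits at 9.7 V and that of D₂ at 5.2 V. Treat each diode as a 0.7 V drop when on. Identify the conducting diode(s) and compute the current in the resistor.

Assume both conduct. Then node N would need to be at both 9.7−0.7 = 9 V and 5.2−0.7 = 4.5 V, which is impossible.
Assume only D₁ conducts: V_N = 9.7 − 0.7 = 9 V, so I_R = 9/1.8 = 5 mA.
Check D₂: its anode-to-cathode voltage is 5.2 − 9 = -3.8 V < 0.7 V, so it is off. The assumption is consistent.

Only D₁ conducts; I_R ≈ 5 mA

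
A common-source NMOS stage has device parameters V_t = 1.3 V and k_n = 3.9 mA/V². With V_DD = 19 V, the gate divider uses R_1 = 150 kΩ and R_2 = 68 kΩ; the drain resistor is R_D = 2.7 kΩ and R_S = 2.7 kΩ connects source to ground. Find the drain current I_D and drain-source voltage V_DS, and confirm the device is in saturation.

V_G = V_DD·R_2/(R_1+R_2) = 19×68/218 = 5.93 V.
Assume saturation: I_D = (k_n/2)(V_GS − V_t)² with V_GS = V_G − I_D·R_S = 5.93 − 2.7·I_D.
Substituting gives 14.2·I_D² − 49.7·I_D + 41.7 = 0, with roots I_D = 1.4 or 2.1 mA.
The root I_D = 2.1 mA gives V_GS = 0.263 V ≤ V_t, so take I_D = 1.4 mA.
Then V_GS = 2.15 V and V_DS = V_DD − I_D(R_D+R_S) = 19 − 1.4×5.4 = 11.4 V.
Saturation requires V_DS ≥ V_GS − V_t = 0.847 V; 11.4 ≥ 0.847 ✓.

I_D ≈ 1.4 mA, V_DS ≈ 11 V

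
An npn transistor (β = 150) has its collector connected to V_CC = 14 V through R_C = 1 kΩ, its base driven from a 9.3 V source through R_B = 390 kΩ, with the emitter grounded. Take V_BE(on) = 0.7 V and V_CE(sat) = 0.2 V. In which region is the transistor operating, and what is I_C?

active; I_C ≈ 3.3 mA

Assume active. Base-emitter loop: I_B = (V_BB − V_BE)/R_B = (9.3 − 0.7)/390 = 0.0221 mA.
I_C = β·I_B = 150×0.0221 = 3.31 mA.
V_CE = V_CC − I_C·R_C = 14 − 3.31×1 = 10.7 V > V_CE(sat), so the active-region assumption holds.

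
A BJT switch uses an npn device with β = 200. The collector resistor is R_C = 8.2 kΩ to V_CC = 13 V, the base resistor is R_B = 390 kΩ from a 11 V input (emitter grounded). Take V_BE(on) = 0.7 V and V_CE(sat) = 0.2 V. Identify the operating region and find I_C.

saturation; I_C ≈ 1.6 mA

Assume active: I_B = (11 − 0.7)/390 = 0.0264 mA, giving I_C = β·I_B = 5.28 mA.
But then V_CE = 13 − 5.28×8.2 = -30.3 V < V_CE(sat) = 0.2 V — impossible in the active region.
So the transistor is saturated. With V_CE = 0.2 V, I_C = (V_CC − 0.2)/R_C = 12.8/8.2 = 1.56 mA.
Check: β·I_B = 5.28 mA > I_C = 1.56 mA, confirming saturation.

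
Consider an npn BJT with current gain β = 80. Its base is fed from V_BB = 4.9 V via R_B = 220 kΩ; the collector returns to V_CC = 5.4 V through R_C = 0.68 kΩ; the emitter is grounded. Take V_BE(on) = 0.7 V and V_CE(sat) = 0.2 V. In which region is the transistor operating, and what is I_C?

Assume active. Base-emitter loop: I_B = (V_BB − V_BE)/R_B = (4.9 − 0.7)/220 = 0.0191 mA.
I_C = β·I_B = 80×0.0191 = 1.53 mA.
V_CE = V_CC − I_C·R_C = 5.4 − 1.53×0.68 = 4.36 V > V_CE(sat), so the active-region assumption holds.

active; I_C ≈ 1.5 mA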